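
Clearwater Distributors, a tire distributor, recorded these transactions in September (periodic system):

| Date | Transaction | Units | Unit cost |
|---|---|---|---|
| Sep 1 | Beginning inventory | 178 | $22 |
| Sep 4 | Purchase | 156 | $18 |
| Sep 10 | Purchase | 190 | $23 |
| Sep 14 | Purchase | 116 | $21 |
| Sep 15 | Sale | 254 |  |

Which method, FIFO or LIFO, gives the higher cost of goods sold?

LIFO

FIFO COGS: 178 @ $22 + 76 @ $18 = $5,284
LIFO COGS: 116 @ $21 + 138 @ $23 = $5,610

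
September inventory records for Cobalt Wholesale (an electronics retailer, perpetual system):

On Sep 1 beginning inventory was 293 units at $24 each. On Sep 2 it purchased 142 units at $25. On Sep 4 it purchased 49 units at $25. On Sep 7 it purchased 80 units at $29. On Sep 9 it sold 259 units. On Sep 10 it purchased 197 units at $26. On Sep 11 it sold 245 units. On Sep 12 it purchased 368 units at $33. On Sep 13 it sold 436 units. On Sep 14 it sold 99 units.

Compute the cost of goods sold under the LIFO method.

COGS = $29,233

Sep 9, 259 sold [LIFO — newest first]: 80 @ $29 + 49 @ $25 + 130 @ $25 = $6,795
Sep 11, 245 sold [LIFO — newest first]: 197 @ $26 + 12 @ $25 + 36 @ $24 = $6,286
Sep 13, 436 sold [LIFO — newest first]: 368 @ $33 + 68 @ $24 = $13,776
Sep 14, 99 sold [LIFO — newest first]: 99 @ $24 = $2,376
Total COGS = $6,795 + $6,286 + $13,776 + $2,376 = $29,233
Ending inventory: 90 @ $24 = $2,160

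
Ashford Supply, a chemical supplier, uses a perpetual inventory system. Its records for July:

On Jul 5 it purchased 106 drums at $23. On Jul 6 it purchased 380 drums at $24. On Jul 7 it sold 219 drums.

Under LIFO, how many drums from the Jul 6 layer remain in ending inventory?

Jul 7, 219 sold [LIFO — newest first]: 219 @ $24 = $5,256
Ending inventory: 106 @ $23 + 161 @ $24 = $6,302

161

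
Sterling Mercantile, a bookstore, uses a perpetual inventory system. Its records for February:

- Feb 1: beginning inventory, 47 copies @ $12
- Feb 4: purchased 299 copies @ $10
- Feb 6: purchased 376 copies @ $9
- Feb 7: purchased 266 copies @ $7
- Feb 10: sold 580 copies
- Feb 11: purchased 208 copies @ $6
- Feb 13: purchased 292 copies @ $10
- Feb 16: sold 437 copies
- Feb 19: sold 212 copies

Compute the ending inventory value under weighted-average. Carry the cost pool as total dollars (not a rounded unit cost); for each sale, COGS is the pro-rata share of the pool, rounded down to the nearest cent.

After Feb 1: 47 on hand, pool $564.00 (≈ $12.0000 each)
After Feb 4: 346 on hand, pool $3,554.00 (≈ $10.2717 each)
After Feb 6: 722 on hand, pool $6,938.00 (≈ $9.6094 each)
After Feb 7: 988 on hand, pool $8,800.00 (≈ $8.9069 each)
Feb 10, sell 580: 580/988 × $8,800.00 → $5,165.99
After Feb 11: 616 on hand, pool $4,882.01 (≈ $7.9253 each)
After Feb 13: 908 on hand, pool $7,802.01 (≈ $8.5925 each)
Feb 16, sell 437: 437/908 × $7,802.01 → $3,754.93
Feb 19, sell 212: 212/471 × $4,047.08 → $1,821.61
Total COGS = $5,165.99 + $3,754.93 + $1,821.61 = $10,742.53
Ending inventory (cost pool remaining) = $2,225.47
Check: goods available $12,968.00 = COGS $10,742.53 + ending $2,225.47

Ending inventory = $2,225.47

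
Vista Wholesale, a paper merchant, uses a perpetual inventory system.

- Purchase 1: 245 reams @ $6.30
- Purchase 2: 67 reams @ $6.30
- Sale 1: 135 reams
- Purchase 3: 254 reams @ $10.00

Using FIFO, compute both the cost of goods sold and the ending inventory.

COGS = $850.50; ending inventory = $3,655.10

Sale 1 (135) [FIFO — oldest first]: 135 @ $6.30 = $850.50
Ending inventory: 110 @ $6.30 + 67 @ $6.30 + 254 @ $10.00 = $3,655.10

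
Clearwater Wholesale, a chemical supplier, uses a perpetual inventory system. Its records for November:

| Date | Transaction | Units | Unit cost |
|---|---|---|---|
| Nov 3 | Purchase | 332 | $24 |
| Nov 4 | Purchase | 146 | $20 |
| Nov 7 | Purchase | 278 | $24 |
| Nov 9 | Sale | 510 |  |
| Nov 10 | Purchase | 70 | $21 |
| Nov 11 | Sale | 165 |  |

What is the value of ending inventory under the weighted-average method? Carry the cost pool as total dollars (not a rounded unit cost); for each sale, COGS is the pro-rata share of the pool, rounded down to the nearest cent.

Ending inventory = $3,432.85

After Nov 3: 332 on hand, pool $7,968.00 (≈ $24.0000 each)
After Nov 4: 478 on hand, pool $10,888.00 (≈ $22.7782 each)
After Nov 7: 756 on hand, pool $17,560.00 (≈ $23.2275 each)
Nov 9, sell 510: 510/756 × $17,560.00 → $11,846.03
After Nov 10: 316 on hand, pool $7,183.97 (≈ $22.7341 each)
Nov 11, sell 165: 165/316 × $7,183.97 → $3,751.12
Total COGS = $11,846.03 + $3,751.12 = $15,597.15
Ending inventory (cost pool remaining) = $3,432.85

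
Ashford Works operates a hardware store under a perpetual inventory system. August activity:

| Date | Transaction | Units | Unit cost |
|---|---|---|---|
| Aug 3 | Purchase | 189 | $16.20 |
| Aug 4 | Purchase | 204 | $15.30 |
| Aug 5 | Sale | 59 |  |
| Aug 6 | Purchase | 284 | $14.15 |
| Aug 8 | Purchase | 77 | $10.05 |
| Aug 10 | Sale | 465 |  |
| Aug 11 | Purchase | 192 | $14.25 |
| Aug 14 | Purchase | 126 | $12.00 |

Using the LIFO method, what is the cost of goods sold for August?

COGS = $7,286.35

Aug 5, 59 sold [LIFO — newest first]: 59 @ $15.30 = $902.70
Aug 10, 465 sold [LIFO — newest first]: 77 @ $10.05 + 284 @ $14.15 + 104 @ $15.30 = $6,383.65
Total COGS = $902.70 + $6,383.65 = $7,286.35
Ending inventory: 189 @ $16.20 + 41 @ $15.30 + 192 @ $14.25 + 126 @ $12.00 = $7,937.10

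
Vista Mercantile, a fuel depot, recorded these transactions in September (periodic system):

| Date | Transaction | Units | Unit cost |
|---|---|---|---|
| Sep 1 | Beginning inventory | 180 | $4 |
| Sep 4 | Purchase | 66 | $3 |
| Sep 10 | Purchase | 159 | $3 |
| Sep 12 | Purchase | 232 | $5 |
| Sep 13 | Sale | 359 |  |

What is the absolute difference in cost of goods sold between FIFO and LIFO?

$284

FIFO COGS: 180 @ $4 + 66 @ $3 + 113 @ $3 = $1,257
LIFO COGS: 232 @ $5 + 127 @ $3 = $1,541
Difference = |$1,257 − $1,541| = $284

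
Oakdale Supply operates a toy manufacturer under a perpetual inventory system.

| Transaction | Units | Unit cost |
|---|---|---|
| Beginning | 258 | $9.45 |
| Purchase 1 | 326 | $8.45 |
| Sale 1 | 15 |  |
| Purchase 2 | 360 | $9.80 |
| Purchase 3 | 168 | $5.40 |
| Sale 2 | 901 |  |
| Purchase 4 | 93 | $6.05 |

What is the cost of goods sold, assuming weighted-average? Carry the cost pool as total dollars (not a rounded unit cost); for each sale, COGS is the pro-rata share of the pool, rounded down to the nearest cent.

COGS = $7,931.60

After Beginning: 258 on hand, pool $2,438.10 (≈ $9.4500 each)
After Purchase 1: 584 on hand, pool $5,192.80 (≈ $8.8918 each)
Sale 1, sell 15: 15/584 × $5,192.80 → $133.37
After Purchase 2: 929 on hand, pool $8,587.43 (≈ $9.2437 each)
After Purchase 3: 1097 on hand, pool $9,494.63 (≈ $8.6551 each)
Sale 2, sell 901: 901/1097 × $9,494.63 → $7,798.23
After Purchase 4: 289 on hand, pool $2,259.05 (≈ $7.8168 each)
Total COGS = $133.37 + $7,798.23 = $7,931.60
Ending inventory (cost pool remaining) = $2,259.05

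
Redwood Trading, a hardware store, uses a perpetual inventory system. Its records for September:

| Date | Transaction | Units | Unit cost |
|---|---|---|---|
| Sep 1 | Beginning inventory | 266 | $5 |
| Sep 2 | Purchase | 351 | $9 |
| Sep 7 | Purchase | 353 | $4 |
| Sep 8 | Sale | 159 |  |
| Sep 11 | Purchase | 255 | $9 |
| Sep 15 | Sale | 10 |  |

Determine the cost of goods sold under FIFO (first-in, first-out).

COGS = $845

Sep 8, 159 sold [FIFO — oldest first]: 159 @ $5 = $795
Sep 15, 10 sold [FIFO — oldest first]: 10 @ $5 = $50
Total COGS = $795 + $50 = $845
Ending inventory: 97 @ $5 + 351 @ $9 + 353 @ $4 + 255 @ $9 = $7,351
Check: goods available $8,196 = COGS $845 + ending $7,351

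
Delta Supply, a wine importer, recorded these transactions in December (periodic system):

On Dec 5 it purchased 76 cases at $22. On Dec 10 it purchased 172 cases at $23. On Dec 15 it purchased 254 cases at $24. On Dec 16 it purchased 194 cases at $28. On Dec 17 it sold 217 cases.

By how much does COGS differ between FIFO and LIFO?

$1,069

FIFO COGS: 76 @ $22 + 141 @ $23 = $4,915
LIFO COGS: 194 @ $28 + 23 @ $24 = $5,984
Difference = |$4,915 − $5,984| = $1,069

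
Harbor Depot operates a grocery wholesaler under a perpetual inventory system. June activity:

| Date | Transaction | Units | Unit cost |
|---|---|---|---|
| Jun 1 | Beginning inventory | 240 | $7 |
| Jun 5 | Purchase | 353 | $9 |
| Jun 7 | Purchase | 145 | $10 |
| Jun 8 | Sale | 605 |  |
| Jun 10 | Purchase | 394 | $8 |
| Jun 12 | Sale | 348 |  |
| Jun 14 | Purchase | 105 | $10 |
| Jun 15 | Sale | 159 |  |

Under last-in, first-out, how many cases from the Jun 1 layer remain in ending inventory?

125

Jun 8, 605 sold [LIFO — newest first]: 145 @ $10 + 353 @ $9 + 107 @ $7 = $5,376
Jun 12, 348 sold [LIFO — newest first]: 348 @ $8 = $2,784
Jun 15, 159 sold [LIFO — newest first]: 105 @ $10 + 46 @ $8 + 8 @ $7 = $1,474
Total COGS = $5,376 + $2,784 + $1,474 = $9,634
Ending inventory: 125 @ $7 = $875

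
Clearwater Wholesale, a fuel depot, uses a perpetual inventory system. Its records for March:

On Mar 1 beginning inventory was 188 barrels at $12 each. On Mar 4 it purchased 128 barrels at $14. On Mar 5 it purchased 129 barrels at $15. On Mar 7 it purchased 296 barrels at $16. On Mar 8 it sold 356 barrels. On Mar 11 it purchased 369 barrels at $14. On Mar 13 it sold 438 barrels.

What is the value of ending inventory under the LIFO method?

Ending inventory = $4,048

Mar 8, 356 sold [LIFO — newest first]: 296 @ $16 + 60 @ $15 = $5,636
Mar 13, 438 sold [LIFO — newest first]: 369 @ $14 + 69 @ $15 = $6,201
Total COGS = $5,636 + $6,201 = $11,837
Ending inventory: 188 @ $12 + 128 @ $14 = $4,048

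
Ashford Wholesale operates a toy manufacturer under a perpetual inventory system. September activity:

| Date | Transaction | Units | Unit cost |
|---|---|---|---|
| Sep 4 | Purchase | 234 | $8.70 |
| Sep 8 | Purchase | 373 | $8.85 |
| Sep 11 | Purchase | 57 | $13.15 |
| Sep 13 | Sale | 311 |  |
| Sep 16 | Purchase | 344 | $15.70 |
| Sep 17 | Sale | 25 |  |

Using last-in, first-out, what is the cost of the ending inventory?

Ending inventory = $8,097.25

Sep 13, 311 sold [LIFO — newest first]: 57 @ $13.15 + 254 @ $8.85 = $2,997.45
Sep 17, 25 sold [LIFO — newest first]: 25 @ $15.70 = $392.50
Total COGS = $2,997.45 + $392.50 = $3,389.95
Ending inventory: 234 @ $8.70 + 119 @ $8.85 + 319 @ $15.70 = $8,097.25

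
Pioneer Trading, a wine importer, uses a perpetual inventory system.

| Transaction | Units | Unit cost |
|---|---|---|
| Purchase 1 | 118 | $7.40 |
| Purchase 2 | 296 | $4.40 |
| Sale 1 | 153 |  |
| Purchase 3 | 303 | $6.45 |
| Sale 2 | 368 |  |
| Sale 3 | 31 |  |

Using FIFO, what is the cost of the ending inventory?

Sale 1 (153) [FIFO — oldest first]: 118 @ $7.40 + 35 @ $4.40 = $1,027.20
Sale 2 (368) [FIFO — oldest first]: 261 @ $4.40 + 107 @ $6.45 = $1,838.55
Sale 3 (31) [FIFO — oldest first]: 31 @ $6.45 = $199.95
Total COGS = $1,027.20 + $1,838.55 + $199.95 = $3,065.70
Ending inventory: 165 @ $6.45 = $1,064.25
Check: goods available $4,129.95 = COGS $3,065.70 + ending $1,064.25

Ending inventory = $1,064.25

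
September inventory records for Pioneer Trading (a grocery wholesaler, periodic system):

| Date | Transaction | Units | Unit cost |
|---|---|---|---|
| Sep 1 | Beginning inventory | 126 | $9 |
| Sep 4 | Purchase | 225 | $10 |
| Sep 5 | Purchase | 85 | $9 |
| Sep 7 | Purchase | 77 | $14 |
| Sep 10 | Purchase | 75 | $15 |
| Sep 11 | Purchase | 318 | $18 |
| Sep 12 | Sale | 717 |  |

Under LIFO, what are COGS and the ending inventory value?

COGS = $10,312; ending inventory = $1,764

Sep 12, 717 sold [LIFO — newest first]: 318 @ $18 + 75 @ $15 + 77 @ $14 + 85 @ $9 + 162 @ $10 = $10,312
Ending inventory: 126 @ $9 + 63 @ $10 = $1,764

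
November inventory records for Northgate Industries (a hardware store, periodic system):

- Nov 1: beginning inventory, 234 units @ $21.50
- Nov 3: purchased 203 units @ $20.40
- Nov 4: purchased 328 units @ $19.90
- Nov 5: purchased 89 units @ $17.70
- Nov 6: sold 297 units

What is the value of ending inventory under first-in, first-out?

Ending inventory = $10,958.50

Nov 6, 297 sold [FIFO — oldest first]: 234 @ $21.50 + 63 @ $20.40 = $6,316.20
Ending inventory: 140 @ $20.40 + 328 @ $19.90 + 89 @ $17.70 = $10,958.50
Check: goods available $17,274.70 = COGS $6,316.20 + ending $10,958.50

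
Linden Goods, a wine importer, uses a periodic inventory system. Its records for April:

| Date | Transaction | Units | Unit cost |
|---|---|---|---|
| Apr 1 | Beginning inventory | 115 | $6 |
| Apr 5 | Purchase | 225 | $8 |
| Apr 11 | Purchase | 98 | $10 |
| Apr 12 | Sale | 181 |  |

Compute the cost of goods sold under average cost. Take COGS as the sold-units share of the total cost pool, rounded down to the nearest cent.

Apr 12, sell 181: 181/438 × $3,470.00 → $1,433.94
Ending inventory (cost pool remaining) = $2,036.06

COGS = $1,433.94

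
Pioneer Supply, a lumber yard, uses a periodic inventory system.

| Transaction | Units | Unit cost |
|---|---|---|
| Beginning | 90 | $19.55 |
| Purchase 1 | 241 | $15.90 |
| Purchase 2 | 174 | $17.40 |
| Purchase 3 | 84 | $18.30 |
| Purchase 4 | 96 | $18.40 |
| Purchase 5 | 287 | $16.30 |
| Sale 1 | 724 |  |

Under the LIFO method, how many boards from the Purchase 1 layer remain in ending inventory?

Sale 1 (724) [LIFO — newest first]: 287 @ $16.30 + 96 @ $18.40 + 84 @ $18.30 + 174 @ $17.40 + 83 @ $15.90 = $12,329.00
Ending inventory: 90 @ $19.55 + 158 @ $15.90 = $4,271.70

158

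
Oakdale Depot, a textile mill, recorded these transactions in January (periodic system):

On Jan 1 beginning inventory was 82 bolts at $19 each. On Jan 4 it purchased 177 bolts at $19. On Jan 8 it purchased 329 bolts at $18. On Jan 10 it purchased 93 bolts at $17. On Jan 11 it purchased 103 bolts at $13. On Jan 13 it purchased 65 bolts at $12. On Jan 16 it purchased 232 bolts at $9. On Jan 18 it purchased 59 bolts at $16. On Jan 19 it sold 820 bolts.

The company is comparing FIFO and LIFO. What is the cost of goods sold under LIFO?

FIFO COGS: 82 @ $19 + 177 @ $19 + 329 @ $18 + 93 @ $17 + 103 @ $13 + 36 @ $12 = $14,195
LIFO COGS: 59 @ $16 + 232 @ $9 + 65 @ $12 + 103 @ $13 + 93 @ $17 + 268 @ $18 = $11,556

COGS = $11,556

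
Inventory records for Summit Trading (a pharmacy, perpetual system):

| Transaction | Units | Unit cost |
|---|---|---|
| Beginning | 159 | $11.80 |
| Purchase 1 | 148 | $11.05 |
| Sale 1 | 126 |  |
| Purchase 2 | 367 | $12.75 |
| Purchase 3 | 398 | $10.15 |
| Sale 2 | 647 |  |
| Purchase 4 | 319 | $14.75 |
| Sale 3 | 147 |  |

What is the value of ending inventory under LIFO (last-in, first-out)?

Ending inventory = $6,160.80

Sale 1 (126) [LIFO — newest first]: 126 @ $11.05 = $1,392.30
Sale 2 (647) [LIFO — newest first]: 398 @ $10.15 + 249 @ $12.75 = $7,214.45
Sale 3 (147) [LIFO — newest first]: 147 @ $14.75 = $2,168.25
Total COGS = $1,392.30 + $7,214.45 + $2,168.25 = $10,775.00
Ending inventory: 159 @ $11.80 + 22 @ $11.05 + 118 @ $12.75 + 172 @ $14.75 = $6,160.80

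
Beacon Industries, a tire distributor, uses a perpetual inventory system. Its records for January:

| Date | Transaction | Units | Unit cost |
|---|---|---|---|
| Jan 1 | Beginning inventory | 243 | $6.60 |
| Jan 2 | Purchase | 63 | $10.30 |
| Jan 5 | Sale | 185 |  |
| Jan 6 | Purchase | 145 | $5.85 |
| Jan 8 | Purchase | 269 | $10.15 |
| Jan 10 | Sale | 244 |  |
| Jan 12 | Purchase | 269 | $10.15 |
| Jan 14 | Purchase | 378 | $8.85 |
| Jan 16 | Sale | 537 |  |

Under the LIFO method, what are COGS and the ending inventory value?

Jan 5, 185 sold [LIFO — newest first]: 63 @ $10.30 + 122 @ $6.60 = $1,454.10
Jan 10, 244 sold [LIFO — newest first]: 244 @ $10.15 = $2,476.60
Jan 16, 537 sold [LIFO — newest first]: 378 @ $8.85 + 159 @ $10.15 = $4,959.15
Total COGS = $1,454.10 + $2,476.60 + $4,959.15 = $8,889.85
Ending inventory: 121 @ $6.60 + 145 @ $5.85 + 25 @ $10.15 + 110 @ $10.15 = $3,017.10
Check: goods available $11,906.95 = COGS $8,889.85 + ending $3,017.10

COGS = $8,889.85; ending inventory = $3,017.10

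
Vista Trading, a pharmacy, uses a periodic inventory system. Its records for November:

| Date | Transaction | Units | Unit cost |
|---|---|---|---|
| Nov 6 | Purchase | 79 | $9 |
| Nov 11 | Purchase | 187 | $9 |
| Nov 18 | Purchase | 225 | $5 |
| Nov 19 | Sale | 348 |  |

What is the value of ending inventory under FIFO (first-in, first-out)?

Nov 19, 348 sold [FIFO — oldest first]: 79 @ $9 + 187 @ $9 + 82 @ $5 = $2,804
Ending inventory: 143 @ $5 = $715

Ending inventory = $715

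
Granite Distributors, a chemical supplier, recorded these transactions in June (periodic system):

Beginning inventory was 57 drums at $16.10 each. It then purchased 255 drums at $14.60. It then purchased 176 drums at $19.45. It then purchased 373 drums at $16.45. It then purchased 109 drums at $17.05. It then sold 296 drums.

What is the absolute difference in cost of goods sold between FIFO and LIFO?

$527.50

FIFO COGS: 57 @ $16.10 + 239 @ $14.60 = $4,407.10
LIFO COGS: 109 @ $17.05 + 187 @ $16.45 = $4,934.60
Difference = |$4,407.10 − $4,934.60| = $527.50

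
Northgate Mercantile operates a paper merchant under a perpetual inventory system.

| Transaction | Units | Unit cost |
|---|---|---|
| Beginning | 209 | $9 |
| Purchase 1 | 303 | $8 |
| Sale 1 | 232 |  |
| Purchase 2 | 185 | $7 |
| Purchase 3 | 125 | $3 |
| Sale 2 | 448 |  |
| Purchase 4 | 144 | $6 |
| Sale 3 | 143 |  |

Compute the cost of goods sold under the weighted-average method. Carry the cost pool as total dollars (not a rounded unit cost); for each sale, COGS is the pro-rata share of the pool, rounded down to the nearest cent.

COGS = $5,922.71

After Beginning: 209 on hand, pool $1,881.00 (≈ $9.0000 each)
After Purchase 1: 512 on hand, pool $4,305.00 (≈ $8.4082 each)
Sale 1, sell 232: 232/512 × $4,305.00 → $1,950.70
After Purchase 2: 465 on hand, pool $3,649.30 (≈ $7.8480 each)
After Purchase 3: 590 on hand, pool $4,024.30 (≈ $6.8208 each)
Sale 2, sell 448: 448/590 × $4,024.30 → $3,055.73
After Purchase 4: 286 on hand, pool $1,832.57 (≈ $6.4076 each)
Sale 3, sell 143: 143/286 × $1,832.57 → $916.28
Total COGS = $1,950.70 + $3,055.73 + $916.28 = $5,922.71
Ending inventory (cost pool remaining) = $916.29
Check: goods available $6,839.00 = COGS $5,922.71 + ending $916.29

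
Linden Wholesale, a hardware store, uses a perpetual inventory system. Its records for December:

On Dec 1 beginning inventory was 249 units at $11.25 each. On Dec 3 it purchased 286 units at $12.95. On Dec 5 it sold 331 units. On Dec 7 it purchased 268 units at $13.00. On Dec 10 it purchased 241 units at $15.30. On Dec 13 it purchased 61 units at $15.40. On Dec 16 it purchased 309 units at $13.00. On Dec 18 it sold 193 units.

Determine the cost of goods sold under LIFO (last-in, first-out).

Dec 5, 331 sold [LIFO — newest first]: 286 @ $12.95 + 45 @ $11.25 = $4,209.95
Dec 18, 193 sold [LIFO — newest first]: 193 @ $13.00 = $2,509.00
Total COGS = $4,209.95 + $2,509.00 = $6,718.95
Ending inventory: 204 @ $11.25 + 268 @ $13.00 + 241 @ $15.30 + 61 @ $15.40 + 116 @ $13.00 = $11,913.70

COGS = $6,718.95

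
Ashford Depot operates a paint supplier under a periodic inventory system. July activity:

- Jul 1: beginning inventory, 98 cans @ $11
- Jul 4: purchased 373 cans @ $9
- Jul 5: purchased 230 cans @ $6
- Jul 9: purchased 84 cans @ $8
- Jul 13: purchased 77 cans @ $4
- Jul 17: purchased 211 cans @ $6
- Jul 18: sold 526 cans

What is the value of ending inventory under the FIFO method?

Ending inventory = $3,296

Jul 18, 526 sold [FIFO — oldest first]: 98 @ $11 + 373 @ $9 + 55 @ $6 = $4,765
Ending inventory: 175 @ $6 + 84 @ $8 + 77 @ $4 + 211 @ $6 = $3,296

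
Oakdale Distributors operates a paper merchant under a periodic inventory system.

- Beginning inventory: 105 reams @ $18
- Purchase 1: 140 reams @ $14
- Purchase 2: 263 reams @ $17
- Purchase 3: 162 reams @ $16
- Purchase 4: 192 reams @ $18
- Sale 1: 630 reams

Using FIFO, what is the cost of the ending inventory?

Ending inventory = $4,096

Sale 1 (630) [FIFO — oldest first]: 105 @ $18 + 140 @ $14 + 263 @ $17 + 122 @ $16 = $10,273
Ending inventory: 40 @ $16 + 192 @ $18 = $4,096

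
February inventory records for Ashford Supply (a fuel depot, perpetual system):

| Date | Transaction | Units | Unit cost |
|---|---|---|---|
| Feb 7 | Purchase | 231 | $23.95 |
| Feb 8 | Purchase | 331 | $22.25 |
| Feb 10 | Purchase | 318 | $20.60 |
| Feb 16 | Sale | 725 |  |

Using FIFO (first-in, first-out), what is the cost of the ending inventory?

Feb 16, 725 sold [FIFO — oldest first]: 231 @ $23.95 + 331 @ $22.25 + 163 @ $20.60 = $16,255.00
Ending inventory: 155 @ $20.60 = $3,193.00

Ending inventory = $3,193.00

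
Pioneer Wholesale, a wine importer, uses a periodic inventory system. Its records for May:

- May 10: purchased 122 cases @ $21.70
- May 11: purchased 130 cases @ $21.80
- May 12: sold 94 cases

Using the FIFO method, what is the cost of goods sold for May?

May 12, 94 sold [FIFO — oldest first]: 94 @ $21.70 = $2,039.80
Ending inventory: 28 @ $21.70 + 130 @ $21.80 = $3,441.60

COGS = $2,039.80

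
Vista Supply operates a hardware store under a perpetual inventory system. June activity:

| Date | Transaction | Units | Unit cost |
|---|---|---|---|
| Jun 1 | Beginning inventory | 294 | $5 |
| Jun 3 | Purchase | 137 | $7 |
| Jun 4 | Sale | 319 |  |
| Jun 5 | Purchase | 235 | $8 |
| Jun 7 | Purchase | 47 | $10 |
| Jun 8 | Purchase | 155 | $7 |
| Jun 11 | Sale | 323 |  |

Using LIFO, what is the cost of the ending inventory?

Ending inventory = $1,472

Jun 4, 319 sold [LIFO — newest first]: 137 @ $7 + 182 @ $5 = $1,869
Jun 11, 323 sold [LIFO — newest first]: 155 @ $7 + 47 @ $10 + 121 @ $8 = $2,523
Total COGS = $1,869 + $2,523 = $4,392
Ending inventory: 112 @ $5 + 114 @ $8 = $1,472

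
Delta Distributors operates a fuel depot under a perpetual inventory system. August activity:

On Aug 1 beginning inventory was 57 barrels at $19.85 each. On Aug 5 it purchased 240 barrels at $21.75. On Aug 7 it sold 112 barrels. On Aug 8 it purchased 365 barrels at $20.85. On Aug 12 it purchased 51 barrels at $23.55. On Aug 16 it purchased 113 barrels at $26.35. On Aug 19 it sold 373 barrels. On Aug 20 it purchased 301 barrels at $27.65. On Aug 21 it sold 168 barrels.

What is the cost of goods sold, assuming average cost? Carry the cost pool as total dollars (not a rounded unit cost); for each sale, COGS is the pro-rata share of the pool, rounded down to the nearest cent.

COGS = $14,766.22

After Aug 1: 57 on hand, pool $1,131.45 (≈ $19.8500 each)
After Aug 5: 297 on hand, pool $6,351.45 (≈ $21.3854 each)
Aug 7, sell 112: 112/297 × $6,351.45 → $2,395.15
After Aug 8: 550 on hand, pool $11,566.55 (≈ $21.0301 each)
After Aug 12: 601 on hand, pool $12,767.60 (≈ $21.2439 each)
After Aug 16: 714 on hand, pool $15,745.15 (≈ $22.0520 each)
Aug 19, sell 373: 373/714 × $15,745.15 → $8,225.40
After Aug 20: 642 on hand, pool $15,842.40 (≈ $24.6766 each)
Aug 21, sell 168: 168/642 × $15,842.40 → $4,145.67
Total COGS = $2,395.15 + $8,225.40 + $4,145.67 = $14,766.22
Ending inventory (cost pool remaining) = $11,696.73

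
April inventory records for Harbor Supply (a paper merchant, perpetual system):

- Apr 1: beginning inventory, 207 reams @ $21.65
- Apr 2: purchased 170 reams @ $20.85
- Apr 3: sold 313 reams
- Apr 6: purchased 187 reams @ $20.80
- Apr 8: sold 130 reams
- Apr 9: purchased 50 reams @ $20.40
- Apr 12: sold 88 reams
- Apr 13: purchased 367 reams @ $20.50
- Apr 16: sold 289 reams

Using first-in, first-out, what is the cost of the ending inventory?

Ending inventory = $3,300.50

Apr 3, 313 sold [FIFO — oldest first]: 207 @ $21.65 + 106 @ $20.85 = $6,691.65
Apr 8, 130 sold [FIFO — oldest first]: 64 @ $20.85 + 66 @ $20.80 = $2,707.20
Apr 12, 88 sold [FIFO — oldest first]: 88 @ $20.80 = $1,830.40
Apr 16, 289 sold [FIFO — oldest first]: 33 @ $20.80 + 50 @ $20.40 + 206 @ $20.50 = $5,929.40
Total COGS = $6,691.65 + $2,707.20 + $1,830.40 + $5,929.40 = $17,158.65
Ending inventory: 161 @ $20.50 = $3,300.50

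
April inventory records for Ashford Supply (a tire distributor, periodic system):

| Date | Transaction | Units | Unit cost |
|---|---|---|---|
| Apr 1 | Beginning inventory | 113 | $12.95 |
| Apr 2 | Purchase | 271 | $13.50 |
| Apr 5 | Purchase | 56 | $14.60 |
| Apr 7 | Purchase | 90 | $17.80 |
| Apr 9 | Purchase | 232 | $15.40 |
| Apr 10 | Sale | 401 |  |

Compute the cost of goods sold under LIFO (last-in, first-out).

COGS = $6,302.90

Apr 10, 401 sold [LIFO — newest first]: 232 @ $15.40 + 90 @ $17.80 + 56 @ $14.60 + 23 @ $13.50 = $6,302.90
Ending inventory: 113 @ $12.95 + 248 @ $13.50 = $4,811.35
Check: goods available $11,114.25 = COGS $6,302.90 + ending $4,811.35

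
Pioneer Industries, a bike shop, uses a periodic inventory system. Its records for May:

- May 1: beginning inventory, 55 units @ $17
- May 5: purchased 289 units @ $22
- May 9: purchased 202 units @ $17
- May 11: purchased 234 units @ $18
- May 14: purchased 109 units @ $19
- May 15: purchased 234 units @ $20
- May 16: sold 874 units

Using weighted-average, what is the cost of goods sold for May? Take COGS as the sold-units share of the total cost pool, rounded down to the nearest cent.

COGS = $16,880.73

May 16, sell 874: 874/1123 × $21,690.00 → $16,880.73
Ending inventory (cost pool remaining) = $4,809.27
Check: goods available $21,690.00 = COGS $16,880.73 + ending $4,809.27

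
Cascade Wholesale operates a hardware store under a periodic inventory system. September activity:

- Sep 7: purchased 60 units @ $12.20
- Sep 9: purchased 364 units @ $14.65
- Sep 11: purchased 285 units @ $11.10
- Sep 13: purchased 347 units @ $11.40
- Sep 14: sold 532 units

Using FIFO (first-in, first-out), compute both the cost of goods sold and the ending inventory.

COGS = $7,263.40; ending inventory = $5,920.50

Sep 14, 532 sold [FIFO — oldest first]: 60 @ $12.20 + 364 @ $14.65 + 108 @ $11.10 = $7,263.40
Ending inventory: 177 @ $11.10 + 347 @ $11.40 = $5,920.50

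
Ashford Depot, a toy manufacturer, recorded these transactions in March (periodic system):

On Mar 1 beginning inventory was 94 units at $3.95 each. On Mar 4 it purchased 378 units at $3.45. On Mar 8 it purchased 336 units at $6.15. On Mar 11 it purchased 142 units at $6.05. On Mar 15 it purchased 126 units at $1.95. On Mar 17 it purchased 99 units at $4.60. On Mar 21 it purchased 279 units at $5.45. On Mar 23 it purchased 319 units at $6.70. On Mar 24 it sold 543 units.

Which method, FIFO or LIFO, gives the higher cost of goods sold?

LIFO

FIFO COGS: 94 @ $3.95 + 378 @ $3.45 + 71 @ $6.15 = $2,112.05
LIFO COGS: 319 @ $6.70 + 224 @ $5.45 = $3,358.10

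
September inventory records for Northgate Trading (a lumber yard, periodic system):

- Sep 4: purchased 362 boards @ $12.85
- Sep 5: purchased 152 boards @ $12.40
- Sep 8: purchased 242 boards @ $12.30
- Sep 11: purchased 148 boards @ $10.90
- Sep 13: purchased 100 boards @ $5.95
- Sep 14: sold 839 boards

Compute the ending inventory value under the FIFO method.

Sep 14, 839 sold [FIFO — oldest first]: 362 @ $12.85 + 152 @ $12.40 + 242 @ $12.30 + 83 @ $10.90 = $10,417.80
Ending inventory: 65 @ $10.90 + 100 @ $5.95 = $1,303.50
Check: goods available $11,721.30 = COGS $10,417.80 + ending $1,303.50

Ending inventory = $1,303.50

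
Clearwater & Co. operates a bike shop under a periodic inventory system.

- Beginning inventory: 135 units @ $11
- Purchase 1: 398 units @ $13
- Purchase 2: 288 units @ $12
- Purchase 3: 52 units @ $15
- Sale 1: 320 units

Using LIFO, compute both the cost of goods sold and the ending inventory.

Sale 1 (320) [LIFO — newest first]: 52 @ $15 + 268 @ $12 = $3,996
Ending inventory: 135 @ $11 + 398 @ $13 + 20 @ $12 = $6,899

COGS = $3,996; ending inventory = $6,899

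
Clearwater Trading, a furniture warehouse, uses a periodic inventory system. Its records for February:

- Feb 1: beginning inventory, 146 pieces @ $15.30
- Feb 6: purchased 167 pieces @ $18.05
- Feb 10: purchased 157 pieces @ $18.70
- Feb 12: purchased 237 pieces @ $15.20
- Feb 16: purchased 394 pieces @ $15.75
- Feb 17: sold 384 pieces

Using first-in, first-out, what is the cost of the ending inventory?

Feb 17, 384 sold [FIFO — oldest first]: 146 @ $15.30 + 167 @ $18.05 + 71 @ $18.70 = $6,575.85
Ending inventory: 86 @ $18.70 + 237 @ $15.20 + 394 @ $15.75 = $11,416.10
Check: goods available $17,991.95 = COGS $6,575.85 + ending $11,416.10

Ending inventory = $11,416.10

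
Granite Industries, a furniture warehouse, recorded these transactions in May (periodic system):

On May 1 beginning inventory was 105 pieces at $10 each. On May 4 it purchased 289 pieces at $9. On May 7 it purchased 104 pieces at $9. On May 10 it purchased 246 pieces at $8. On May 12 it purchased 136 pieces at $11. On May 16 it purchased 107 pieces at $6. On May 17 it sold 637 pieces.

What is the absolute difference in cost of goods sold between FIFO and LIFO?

FIFO COGS: 105 @ $10 + 289 @ $9 + 104 @ $9 + 139 @ $8 = $5,699
LIFO COGS: 107 @ $6 + 136 @ $11 + 246 @ $8 + 104 @ $9 + 44 @ $9 = $5,438
Difference = |$5,699 − $5,438| = $261

$261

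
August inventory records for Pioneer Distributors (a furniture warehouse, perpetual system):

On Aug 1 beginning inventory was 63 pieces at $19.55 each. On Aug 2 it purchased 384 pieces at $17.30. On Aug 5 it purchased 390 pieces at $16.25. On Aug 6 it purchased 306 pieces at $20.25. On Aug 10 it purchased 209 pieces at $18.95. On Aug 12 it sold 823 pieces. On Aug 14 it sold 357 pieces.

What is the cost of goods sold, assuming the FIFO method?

COGS = $21,110.00

Aug 12, 823 sold [FIFO — oldest first]: 63 @ $19.55 + 384 @ $17.30 + 376 @ $16.25 = $13,984.85
Aug 14, 357 sold [FIFO — oldest first]: 14 @ $16.25 + 306 @ $20.25 + 37 @ $18.95 = $7,125.15
Total COGS = $13,984.85 + $7,125.15 = $21,110.00
Ending inventory: 172 @ $18.95 = $3,259.40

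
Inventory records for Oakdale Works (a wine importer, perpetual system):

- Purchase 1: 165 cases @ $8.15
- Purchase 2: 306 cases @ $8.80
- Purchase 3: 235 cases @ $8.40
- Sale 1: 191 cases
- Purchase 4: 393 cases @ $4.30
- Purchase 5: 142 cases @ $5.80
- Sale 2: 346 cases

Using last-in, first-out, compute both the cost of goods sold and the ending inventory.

COGS = $3,305.20; ending inventory = $5,219.85

Sale 1 (191) [LIFO — newest first]: 191 @ $8.40 = $1,604.40
Sale 2 (346) [LIFO — newest first]: 142 @ $5.80 + 204 @ $4.30 = $1,700.80
Total COGS = $1,604.40 + $1,700.80 = $3,305.20
Ending inventory: 165 @ $8.15 + 306 @ $8.80 + 44 @ $8.40 + 189 @ $4.30 = $5,219.85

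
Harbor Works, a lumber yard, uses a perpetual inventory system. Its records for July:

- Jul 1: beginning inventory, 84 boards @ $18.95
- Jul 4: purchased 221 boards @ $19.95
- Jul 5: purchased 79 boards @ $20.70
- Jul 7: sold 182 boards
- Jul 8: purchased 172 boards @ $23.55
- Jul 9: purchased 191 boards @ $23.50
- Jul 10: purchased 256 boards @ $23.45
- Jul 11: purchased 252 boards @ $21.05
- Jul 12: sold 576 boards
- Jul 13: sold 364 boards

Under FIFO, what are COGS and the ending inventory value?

Jul 7, 182 sold [FIFO — oldest first]: 84 @ $18.95 + 98 @ $19.95 = $3,546.90
Jul 12, 576 sold [FIFO — oldest first]: 123 @ $19.95 + 79 @ $20.70 + 172 @ $23.55 + 191 @ $23.50 + 11 @ $23.45 = $12,886.20
Jul 13, 364 sold [FIFO — oldest first]: 245 @ $23.45 + 119 @ $21.05 = $8,250.20
Total COGS = $3,546.90 + $12,886.20 + $8,250.20 = $24,683.30
Ending inventory: 133 @ $21.05 = $2,799.65

COGS = $24,683.30; ending inventory = $2,799.65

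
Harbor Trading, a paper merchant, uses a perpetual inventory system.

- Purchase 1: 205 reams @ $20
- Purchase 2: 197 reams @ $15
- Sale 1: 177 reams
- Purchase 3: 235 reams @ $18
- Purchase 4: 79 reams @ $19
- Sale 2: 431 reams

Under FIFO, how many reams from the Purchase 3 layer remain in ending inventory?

29

Sale 1 (177) [FIFO — oldest first]: 177 @ $20 = $3,540
Sale 2 (431) [FIFO — oldest first]: 28 @ $20 + 197 @ $15 + 206 @ $18 = $7,223
Total COGS = $3,540 + $7,223 = $10,763
Ending inventory: 29 @ $18 + 79 @ $19 = $2,023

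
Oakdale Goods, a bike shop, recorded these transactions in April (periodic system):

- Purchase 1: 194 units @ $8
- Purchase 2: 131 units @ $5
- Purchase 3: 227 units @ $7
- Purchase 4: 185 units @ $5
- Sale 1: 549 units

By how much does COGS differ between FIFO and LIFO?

$558

FIFO COGS: 194 @ $8 + 131 @ $5 + 224 @ $7 = $3,775
LIFO COGS: 185 @ $5 + 227 @ $7 + 131 @ $5 + 6 @ $8 = $3,217
Difference = |$3,775 − $3,217| = $558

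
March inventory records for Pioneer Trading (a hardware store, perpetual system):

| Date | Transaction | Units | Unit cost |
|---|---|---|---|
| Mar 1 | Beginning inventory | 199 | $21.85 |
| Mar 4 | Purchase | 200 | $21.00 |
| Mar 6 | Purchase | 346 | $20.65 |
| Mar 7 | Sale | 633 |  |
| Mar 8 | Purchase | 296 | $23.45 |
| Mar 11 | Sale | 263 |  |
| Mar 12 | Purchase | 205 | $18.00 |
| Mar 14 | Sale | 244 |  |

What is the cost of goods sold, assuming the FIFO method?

Mar 7, 633 sold [FIFO — oldest first]: 199 @ $21.85 + 200 @ $21.00 + 234 @ $20.65 = $13,380.25
Mar 11, 263 sold [FIFO — oldest first]: 112 @ $20.65 + 151 @ $23.45 = $5,853.75
Mar 14, 244 sold [FIFO — oldest first]: 145 @ $23.45 + 99 @ $18.00 = $5,182.25
Total COGS = $13,380.25 + $5,853.75 + $5,182.25 = $24,416.25
Ending inventory: 106 @ $18.00 = $1,908.00
Check: goods available $26,324.25 = COGS $24,416.25 + ending $1,908.00

COGS = $24,416.25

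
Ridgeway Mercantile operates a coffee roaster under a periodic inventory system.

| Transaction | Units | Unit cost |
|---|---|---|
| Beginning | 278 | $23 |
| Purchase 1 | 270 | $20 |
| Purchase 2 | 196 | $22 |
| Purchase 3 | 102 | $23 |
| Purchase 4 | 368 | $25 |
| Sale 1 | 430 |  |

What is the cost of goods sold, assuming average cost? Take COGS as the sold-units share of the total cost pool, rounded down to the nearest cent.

Sale 1, sell 430: 430/1214 × $27,652.00 → $9,794.36
Ending inventory (cost pool remaining) = $17,857.64

COGS = $9,794.36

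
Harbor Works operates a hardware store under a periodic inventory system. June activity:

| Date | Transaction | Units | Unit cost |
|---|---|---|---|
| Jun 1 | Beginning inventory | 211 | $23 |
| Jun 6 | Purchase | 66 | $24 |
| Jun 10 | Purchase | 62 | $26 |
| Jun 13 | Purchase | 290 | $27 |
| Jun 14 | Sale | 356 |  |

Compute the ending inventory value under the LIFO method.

Jun 14, 356 sold [LIFO — newest first]: 290 @ $27 + 62 @ $26 + 4 @ $24 = $9,538
Ending inventory: 211 @ $23 + 62 @ $24 = $6,341

Ending inventory = $6,341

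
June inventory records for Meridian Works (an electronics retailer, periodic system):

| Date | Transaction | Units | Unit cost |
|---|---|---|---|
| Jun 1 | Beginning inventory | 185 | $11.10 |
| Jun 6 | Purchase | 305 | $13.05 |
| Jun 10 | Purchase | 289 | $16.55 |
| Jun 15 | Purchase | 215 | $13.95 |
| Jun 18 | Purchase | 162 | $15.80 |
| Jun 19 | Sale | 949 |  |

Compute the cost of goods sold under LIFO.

COGS = $14,034.95

Jun 19, 949 sold [LIFO — newest first]: 162 @ $15.80 + 215 @ $13.95 + 289 @ $16.55 + 283 @ $13.05 = $14,034.95
Ending inventory: 185 @ $11.10 + 22 @ $13.05 = $2,340.60
Check: goods available $16,375.55 = COGS $14,034.95 + ending $2,340.60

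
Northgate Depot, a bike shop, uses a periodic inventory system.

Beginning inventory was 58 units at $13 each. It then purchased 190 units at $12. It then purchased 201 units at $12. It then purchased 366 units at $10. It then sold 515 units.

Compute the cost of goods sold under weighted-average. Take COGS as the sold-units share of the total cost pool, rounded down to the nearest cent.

Sale 1, sell 515: 515/815 × $9,106.00 → $5,754.09
Ending inventory (cost pool remaining) = $3,351.91

COGS = $5,754.09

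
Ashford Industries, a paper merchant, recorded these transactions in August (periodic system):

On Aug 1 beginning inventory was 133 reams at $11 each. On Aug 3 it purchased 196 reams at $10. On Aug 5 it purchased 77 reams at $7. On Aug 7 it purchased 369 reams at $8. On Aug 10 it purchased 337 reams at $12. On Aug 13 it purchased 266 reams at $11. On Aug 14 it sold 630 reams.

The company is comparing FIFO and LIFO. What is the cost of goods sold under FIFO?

FIFO COGS: 133 @ $11 + 196 @ $10 + 77 @ $7 + 224 @ $8 = $5,754
LIFO COGS: 266 @ $11 + 337 @ $12 + 27 @ $8 = $7,186

COGS = $5,754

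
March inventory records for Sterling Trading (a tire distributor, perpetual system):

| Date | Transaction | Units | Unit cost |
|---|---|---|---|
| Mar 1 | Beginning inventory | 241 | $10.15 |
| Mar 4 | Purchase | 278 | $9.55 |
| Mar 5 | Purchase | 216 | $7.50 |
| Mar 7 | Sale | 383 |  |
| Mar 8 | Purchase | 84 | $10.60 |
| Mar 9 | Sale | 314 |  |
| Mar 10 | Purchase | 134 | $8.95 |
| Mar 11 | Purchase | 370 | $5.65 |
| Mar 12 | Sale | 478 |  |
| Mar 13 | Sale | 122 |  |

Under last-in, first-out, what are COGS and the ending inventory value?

COGS = $10,637.35; ending inventory = $263.90

Mar 7, 383 sold [LIFO — newest first]: 216 @ $7.50 + 167 @ $9.55 = $3,214.85
Mar 9, 314 sold [LIFO — newest first]: 84 @ $10.60 + 111 @ $9.55 + 119 @ $10.15 = $3,158.30
Mar 12, 478 sold [LIFO — newest first]: 370 @ $5.65 + 108 @ $8.95 = $3,057.10
Mar 13, 122 sold [LIFO — newest first]: 26 @ $8.95 + 96 @ $10.15 = $1,207.10
Total COGS = $3,214.85 + $3,158.30 + $3,057.10 + $1,207.10 = $10,637.35
Ending inventory: 26 @ $10.15 = $263.90
Check: goods available $10,901.25 = COGS $10,637.35 + ending $263.90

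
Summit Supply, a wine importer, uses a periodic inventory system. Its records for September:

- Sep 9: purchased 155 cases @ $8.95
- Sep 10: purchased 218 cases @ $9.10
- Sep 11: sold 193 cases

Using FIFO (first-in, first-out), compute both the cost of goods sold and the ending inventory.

COGS = $1,733.05; ending inventory = $1,638.00

Sep 11, 193 sold [FIFO — oldest first]: 155 @ $8.95 + 38 @ $9.10 = $1,733.05
Ending inventory: 180 @ $9.10 = $1,638.00
Check: goods available $3,371.05 = COGS $1,733.05 + ending $1,638.00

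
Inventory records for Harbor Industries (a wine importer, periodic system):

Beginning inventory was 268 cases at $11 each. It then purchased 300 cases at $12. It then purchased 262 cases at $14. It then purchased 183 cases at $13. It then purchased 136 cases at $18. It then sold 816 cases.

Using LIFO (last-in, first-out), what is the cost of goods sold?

Sale 1 (816) [LIFO — newest first]: 136 @ $18 + 183 @ $13 + 262 @ $14 + 235 @ $12 = $11,315
Ending inventory: 268 @ $11 + 65 @ $12 = $3,728

COGS = $11,315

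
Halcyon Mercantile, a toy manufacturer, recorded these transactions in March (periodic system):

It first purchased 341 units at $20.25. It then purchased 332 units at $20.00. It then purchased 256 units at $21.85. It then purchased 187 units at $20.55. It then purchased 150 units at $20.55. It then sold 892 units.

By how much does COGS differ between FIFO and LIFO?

$168.55

FIFO COGS: 341 @ $20.25 + 332 @ $20.00 + 219 @ $21.85 = $18,330.40
LIFO COGS: 150 @ $20.55 + 187 @ $20.55 + 256 @ $21.85 + 299 @ $20.00 = $18,498.95
Difference = |$18,330.40 − $18,498.95| = $168.55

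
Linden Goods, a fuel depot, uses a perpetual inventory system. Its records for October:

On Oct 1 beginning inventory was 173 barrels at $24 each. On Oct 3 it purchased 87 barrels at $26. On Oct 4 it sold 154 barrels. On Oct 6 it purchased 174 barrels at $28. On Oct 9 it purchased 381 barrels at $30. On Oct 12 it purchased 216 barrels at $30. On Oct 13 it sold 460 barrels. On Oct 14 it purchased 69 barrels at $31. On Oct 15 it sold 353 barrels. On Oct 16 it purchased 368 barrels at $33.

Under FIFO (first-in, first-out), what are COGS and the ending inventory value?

Oct 4, 154 sold [FIFO — oldest first]: 154 @ $24 = $3,696
Oct 13, 460 sold [FIFO — oldest first]: 19 @ $24 + 87 @ $26 + 174 @ $28 + 180 @ $30 = $12,990
Oct 15, 353 sold [FIFO — oldest first]: 201 @ $30 + 152 @ $30 = $10,590
Total COGS = $3,696 + $12,990 + $10,590 = $27,276
Ending inventory: 64 @ $30 + 69 @ $31 + 368 @ $33 = $16,203
Check: goods available $43,479 = COGS $27,276 + ending $16,203

COGS = $27,276; ending inventory = $16,203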